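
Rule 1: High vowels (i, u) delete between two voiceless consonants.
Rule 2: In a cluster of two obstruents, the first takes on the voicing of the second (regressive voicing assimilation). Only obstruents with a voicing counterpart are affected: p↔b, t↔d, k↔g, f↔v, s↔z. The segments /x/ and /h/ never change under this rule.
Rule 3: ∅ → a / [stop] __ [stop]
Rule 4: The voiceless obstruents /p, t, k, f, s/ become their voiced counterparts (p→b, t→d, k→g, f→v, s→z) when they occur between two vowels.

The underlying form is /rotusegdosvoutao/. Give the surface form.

rotsegadozvoudao

Rule 1 (high vowel syncope): /u/ is a high vowel flanked by voiceless consonants /t/ and /s/, so it deletes. /rotusegdosvoutao/ → rotsegdosvoutao.
Rule 2 (regressive voicing assimilation): /s/ precedes the voiced obstruent /v/, so it voices to [z] by assimilation. /rotsegdosvoutao/ → rotsegdozvoutao.
Rule 3 (stop-cluster a-epenthesis): /g/ and /d/ form a stop–stop cluster, so [a] is inserted between them. /rotsegdozvoutao/ → rotsegadozvoutao.
Rule 4 (intervocalic voicing): /t/ is a voiceless obstruent between vowels /u/ and /a/, so it voices to [d]. /rotsegadozvoutao/ → rotsegadozvoudao.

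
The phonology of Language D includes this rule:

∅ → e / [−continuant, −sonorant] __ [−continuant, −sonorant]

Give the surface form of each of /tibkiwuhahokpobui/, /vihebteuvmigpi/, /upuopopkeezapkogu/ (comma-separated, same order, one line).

tibekiwuhahokepobui, vihebeteuvmigepi, upuopopekeezapekogu

/tibkiwuhahokpobui/: /b/ and /k/ form a stop–stop cluster, so [e] is inserted between them. /k/ and /p/ form a stop–stop cluster, so [e] is inserted between them. → [tibekiwuhahokepobui].
/vihebteuvmigpi/: /b/ and /t/ form a stop–stop cluster, so [e] is inserted between them. /g/ and /p/ form a stop–stop cluster, so [e] is inserted between them. → [vihebeteuvmigepi].
/upuopopkeezapkogu/: /p/ and /k/ form a stop–stop cluster, so [e] is inserted between them. /p/ and /k/ form a stop–stop cluster, so [e] is inserted between them. → [upuopopekeezapekogu].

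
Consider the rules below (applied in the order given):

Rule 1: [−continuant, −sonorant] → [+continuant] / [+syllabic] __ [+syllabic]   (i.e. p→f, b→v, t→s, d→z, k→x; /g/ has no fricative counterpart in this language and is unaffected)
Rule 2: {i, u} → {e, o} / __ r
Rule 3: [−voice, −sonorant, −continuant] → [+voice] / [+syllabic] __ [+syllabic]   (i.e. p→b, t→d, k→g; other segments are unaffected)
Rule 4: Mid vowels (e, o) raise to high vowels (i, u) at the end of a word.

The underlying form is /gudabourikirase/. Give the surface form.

guzavoorixerasi

Rule 1 (intervocalic spirantization): /d/ is a stop between vowels /u/ and /a/, so it spirantizes to the fricative [z]. /b/ is a stop between vowels /a/ and /o/, so it spirantizes to the fricative [v]. /k/ is a stop between vowels /i/ and /i/, so it spirantizes to the fricative [x]. /gudabourikirase/ → guzavourixirase.
Rule 2 (pre-rhotic lowering): /u/ is a high vowel immediately before /r/, so it lowers to [o]. /i/ is a high vowel immediately before /r/, so it lowers to [e]. /guzavourixirase/ → guzavoorixerase.
Rule 3 (intervocalic voicing): no segment meets the environment; /guzavoorixerase/ is unchanged.
Rule 4 (final vowel raising): /e/ is a mid vowel in word-final position, so it raises to [i]. /guzavoorixerase/ → guzavoorixerasi.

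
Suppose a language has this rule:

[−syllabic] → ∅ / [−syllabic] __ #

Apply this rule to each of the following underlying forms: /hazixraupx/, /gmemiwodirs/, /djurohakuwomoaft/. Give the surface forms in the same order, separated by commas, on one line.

hazixraup, gmemiwodir, djurohakuwomoaf

/hazixraupx/: /x/ is the second consonant of a word-final cluster /px/, so it deletes. → [hazixraup].
/gmemiwodirs/: /s/ is the second consonant of a word-final cluster /rs/, so it deletes. → [gmemiwodir].
/djurohakuwomoaft/: /t/ is the second consonant of a word-final cluster /ft/, so it deletes. → [djurohakuwomoaf].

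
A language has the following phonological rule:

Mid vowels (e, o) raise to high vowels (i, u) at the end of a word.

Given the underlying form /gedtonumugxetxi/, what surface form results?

gedtonumugxetxi

No segment of /gedtonumugxetxi/ meets the structural description of the rule, so the form surfaces unchanged.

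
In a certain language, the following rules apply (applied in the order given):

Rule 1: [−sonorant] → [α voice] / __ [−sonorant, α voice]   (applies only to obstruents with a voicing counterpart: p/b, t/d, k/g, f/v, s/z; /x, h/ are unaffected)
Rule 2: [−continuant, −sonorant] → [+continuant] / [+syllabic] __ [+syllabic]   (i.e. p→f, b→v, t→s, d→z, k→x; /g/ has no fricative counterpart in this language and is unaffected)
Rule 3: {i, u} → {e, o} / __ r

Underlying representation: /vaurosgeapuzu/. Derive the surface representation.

Rule 1 (regressive voicing assimilation): /s/ precedes the voiced obstruent /g/, so it voices to [z] by assimilation. /vaurosgeapuzu/ → vaurozgeapuzu.
Rule 2 (intervocalic spirantization): /p/ is a stop between vowels /a/ and /u/, so it spirantizes to the fricative [f]. /vaurozgeapuzu/ → vaurozgeafuzu.
Rule 3 (pre-rhotic lowering): /u/ is a high vowel immediately before /r/, so it lowers to [o]. /vaurozgeafuzu/ → vaorozgeafuzu.

vaorozgeafuzu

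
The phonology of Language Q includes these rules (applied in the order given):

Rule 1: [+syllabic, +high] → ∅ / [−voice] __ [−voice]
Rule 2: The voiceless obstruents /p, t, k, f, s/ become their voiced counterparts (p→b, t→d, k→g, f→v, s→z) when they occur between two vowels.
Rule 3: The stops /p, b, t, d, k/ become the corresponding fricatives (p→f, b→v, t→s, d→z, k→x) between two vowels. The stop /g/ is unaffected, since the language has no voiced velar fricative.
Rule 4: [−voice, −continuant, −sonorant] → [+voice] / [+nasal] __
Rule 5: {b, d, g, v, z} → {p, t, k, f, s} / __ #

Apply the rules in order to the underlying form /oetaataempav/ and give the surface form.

Rule 1 (high vowel syncope): no segment meets the environment; /oetaataempav/ is unchanged.
Rule 2 (intervocalic voicing): /t/ is a voiceless obstruent between vowels /e/ and /a/, so it voices to [d]. /t/ is a voiceless obstruent between vowels /a/ and /a/, so it voices to [d]. /oetaataempav/ → oedaadaempav.
Rule 3 (intervocalic spirantization): /d/ is a stop between vowels /e/ and /a/, so it spirantizes to the fricative [z]. /d/ is a stop between vowels /a/ and /a/, so it spirantizes to the fricative [z]. /oedaadaempav/ → oezaazaempav.
Rule 4 (post-nasal voicing): /p/ is a voiceless stop immediately after the nasal /m/, so it voices to [b]. /oezaazaempav/ → oezaazaembav.
Rule 5 (final devoicing): /v/ is a voiced obstruent in word-final position, so it devoices to [f]. /oezaazaembav/ → oezaazaembaf.

oezaazaembaf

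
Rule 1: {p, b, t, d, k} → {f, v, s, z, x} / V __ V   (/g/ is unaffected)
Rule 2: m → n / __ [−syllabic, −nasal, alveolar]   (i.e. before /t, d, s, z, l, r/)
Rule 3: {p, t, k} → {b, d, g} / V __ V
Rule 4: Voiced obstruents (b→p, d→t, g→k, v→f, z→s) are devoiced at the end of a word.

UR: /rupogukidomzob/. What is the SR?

rufoguxizonzop

Rule 1 (intervocalic spirantization): /p/ is a stop between vowels /u/ and /o/, so it spirantizes to the fricative [f]. /k/ is a stop between vowels /u/ and /i/, so it spirantizes to the fricative [x]. /d/ is a stop between vowels /i/ and /o/, so it spirantizes to the fricative [z]. /rupogukidomzob/ → rufoguxizomzob.
Rule 2 (nasal place assimilation): /m/ precedes the alveolar consonant /z/, so it assimilates in place to [n]. /rufoguxizomzob/ → rufoguxizonzob.
Rule 3 (intervocalic voicing): no segment meets the environment; /rufoguxizonzob/ is unchanged.
Rule 4 (final devoicing): /b/ is a voiced obstruent in word-final position, so it devoices to [p]. /rufoguxizonzob/ → rufoguxizonzop.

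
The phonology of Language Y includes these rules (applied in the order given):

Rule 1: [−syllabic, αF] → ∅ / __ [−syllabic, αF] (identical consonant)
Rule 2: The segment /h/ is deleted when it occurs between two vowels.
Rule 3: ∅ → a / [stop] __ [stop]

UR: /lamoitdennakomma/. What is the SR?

lamoitadenakoma

Rule 1 (degemination): /nn/ is a geminate; the first /n/ deletes. /mm/ is a geminate; the first /m/ deletes. /lamoitdennakomma/ → lamoitdenakoma.
Rule 2 (intervocalic h-deletion): no segment meets the environment; /lamoitdenakoma/ is unchanged.
Rule 3 (stop-cluster a-epenthesis): /t/ and /d/ form a stop–stop cluster, so [a] is inserted between them. /lamoitdenakoma/ → lamoitadenakoma.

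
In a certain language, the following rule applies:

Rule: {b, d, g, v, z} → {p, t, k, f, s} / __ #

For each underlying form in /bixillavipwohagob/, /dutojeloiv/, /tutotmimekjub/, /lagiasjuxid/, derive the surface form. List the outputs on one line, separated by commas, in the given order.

/bixillavipwohagob/: /b/ is a voiced obstruent in word-final position, so it devoices to [p]. → [bixillavipwohagop].
/dutojeloiv/: /v/ is a voiced obstruent in word-final position, so it devoices to [f]. → [dutojeloif].
/tutotmimekjub/: /b/ is a voiced obstruent in word-final position, so it devoices to [p]. → [tutotmimekjup].
/lagiasjuxid/: /d/ is a voiced obstruent in word-final position, so it devoices to [t]. → [lagiasjuxit].

bixillavipwohagop, dutojeloif, tutotmimekjup, lagiasjuxit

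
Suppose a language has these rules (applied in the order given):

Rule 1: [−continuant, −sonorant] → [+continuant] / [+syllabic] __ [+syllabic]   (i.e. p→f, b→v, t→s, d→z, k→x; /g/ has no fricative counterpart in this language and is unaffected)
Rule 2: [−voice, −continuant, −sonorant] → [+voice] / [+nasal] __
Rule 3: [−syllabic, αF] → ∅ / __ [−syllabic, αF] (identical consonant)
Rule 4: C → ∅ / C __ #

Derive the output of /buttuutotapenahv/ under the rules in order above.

Rule 1 (intervocalic spirantization): /t/ is a stop between vowels /u/ and /o/, so it spirantizes to the fricative [s]. /t/ is a stop between vowels /o/ and /a/, so it spirantizes to the fricative [s]. /p/ is a stop between vowels /a/ and /e/, so it spirantizes to the fricative [f]. /buttuutotapenahv/ → buttuusosafenahv.
Rule 2 (post-nasal voicing): no segment meets the environment; /buttuusosafenahv/ is unchanged.
Rule 3 (degemination): /tt/ is a geminate; the first /t/ deletes. /buttuusosafenahv/ → butuusosafenahv.
Rule 4 (final cluster simplification): /v/ is the second consonant of a word-final cluster /hv/, so it deletes. /butuusosafenahv/ → butuusosafenah.

butuusosafenah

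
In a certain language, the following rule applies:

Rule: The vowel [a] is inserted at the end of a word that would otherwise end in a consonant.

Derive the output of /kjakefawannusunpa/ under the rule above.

kjakefawannusunpa

No segment of /kjakefawannusunpa/ meets the structural description of the rule, so the form surfaces unchanged.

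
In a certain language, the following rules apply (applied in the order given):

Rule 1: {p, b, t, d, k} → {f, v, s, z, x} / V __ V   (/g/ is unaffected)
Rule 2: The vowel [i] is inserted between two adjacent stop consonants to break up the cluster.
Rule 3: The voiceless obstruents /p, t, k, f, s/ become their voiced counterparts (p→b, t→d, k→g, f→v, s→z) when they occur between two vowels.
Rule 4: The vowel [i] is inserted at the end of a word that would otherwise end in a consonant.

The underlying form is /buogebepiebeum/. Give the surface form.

Rule 1 (intervocalic spirantization): /b/ is a stop between vowels /e/ and /e/, so it spirantizes to the fricative [v]. /p/ is a stop between vowels /e/ and /i/, so it spirantizes to the fricative [f]. /b/ is a stop between vowels /e/ and /e/, so it spirantizes to the fricative [v]. /buogebepiebeum/ → buogevefieveum.
Rule 2 (stop-cluster i-epenthesis): no segment meets the environment; /buogevefieveum/ is unchanged.
Rule 3 (intervocalic voicing): /f/ is a voiceless obstruent between vowels /e/ and /i/, so it voices to [v]. /buogevefieveum/ → buogevevieveum.
Rule 4 (final i-epenthesis): the form ends in the consonant /m/, so [i] is inserted word-finally. /buogevevieveum/ → buogevevieveumi.

buogevevieveumi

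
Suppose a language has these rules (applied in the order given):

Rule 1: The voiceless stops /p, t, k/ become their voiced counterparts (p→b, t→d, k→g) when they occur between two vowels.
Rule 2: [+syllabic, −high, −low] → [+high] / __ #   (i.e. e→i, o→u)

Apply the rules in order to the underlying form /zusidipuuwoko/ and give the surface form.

Rule 1 (intervocalic voicing): /p/ is a voiceless stop between vowels /i/ and /u/, so it voices to [b]. /k/ is a voiceless stop between vowels /o/ and /o/, so it voices to [g]. /zusidipuuwoko/ → zusidibuuwogo.
Rule 2 (final vowel raising): /o/ is a mid vowel in word-final position, so it raises to [u]. /zusidibuuwogo/ → zusidibuuwogu.

zusidibuuwogu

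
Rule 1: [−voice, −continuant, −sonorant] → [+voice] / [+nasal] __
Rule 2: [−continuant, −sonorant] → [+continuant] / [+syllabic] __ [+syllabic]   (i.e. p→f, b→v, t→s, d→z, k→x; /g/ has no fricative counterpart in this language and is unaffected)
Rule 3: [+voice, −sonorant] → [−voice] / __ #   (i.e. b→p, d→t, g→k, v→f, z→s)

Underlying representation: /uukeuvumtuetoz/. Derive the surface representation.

uuxeuvumduesos

Rule 1 (post-nasal voicing): /t/ is a voiceless stop immediately after the nasal /m/, so it voices to [d]. /uukeuvumtuetoz/ → uukeuvumduetoz.
Rule 2 (intervocalic spirantization): /k/ is a stop between vowels /u/ and /e/, so it spirantizes to the fricative [x]. /t/ is a stop between vowels /e/ and /o/, so it spirantizes to the fricative [s]. /uukeuvumduetoz/ → uuxeuvumduesoz.
Rule 3 (final devoicing): /z/ is a voiced obstruent in word-final position, so it devoices to [s]. /uuxeuvumduesoz/ → uuxeuvumduesos.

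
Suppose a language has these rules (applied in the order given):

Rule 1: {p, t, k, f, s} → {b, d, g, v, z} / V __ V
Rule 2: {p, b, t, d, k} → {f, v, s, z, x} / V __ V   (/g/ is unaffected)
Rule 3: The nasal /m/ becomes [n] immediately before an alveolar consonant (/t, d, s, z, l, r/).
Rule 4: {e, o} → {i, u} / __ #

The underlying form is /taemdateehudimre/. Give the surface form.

taendazeehuzinri

Rule 1 (intervocalic voicing): /t/ is a voiceless obstruent between vowels /a/ and /e/, so it voices to [d]. /taemdateehudimre/ → taemdadeehudimre.
Rule 2 (intervocalic spirantization): /d/ is a stop between vowels /a/ and /e/, so it spirantizes to the fricative [z]. /d/ is a stop between vowels /u/ and /i/, so it spirantizes to the fricative [z]. /taemdadeehudimre/ → taemdazeehuzimre.
Rule 3 (nasal place assimilation): /m/ precedes the alveolar consonant /d/, so it assimilates in place to [n]. /m/ precedes the alveolar consonant /r/, so it assimilates in place to [n]. /taemdazeehuzimre/ → taendazeehuzinre.
Rule 4 (final vowel raising): /e/ is a mid vowel in word-final position, so it raises to [i]. /taendazeehuzinre/ → taendazeehuzinri.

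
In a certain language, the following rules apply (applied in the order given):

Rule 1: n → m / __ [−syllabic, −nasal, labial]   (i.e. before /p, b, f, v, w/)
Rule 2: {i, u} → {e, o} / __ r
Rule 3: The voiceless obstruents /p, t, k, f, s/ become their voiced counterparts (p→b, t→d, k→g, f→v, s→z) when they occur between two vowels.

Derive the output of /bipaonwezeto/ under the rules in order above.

Rule 1 (nasal place assimilation): /n/ precedes the labial consonant /w/, so it assimilates in place to [m]. /bipaonwezeto/ → bipaomwezeto.
Rule 2 (pre-rhotic lowering): no segment meets the environment; /bipaomwezeto/ is unchanged.
Rule 3 (intervocalic voicing): /p/ is a voiceless obstruent between vowels /i/ and /a/, so it voices to [b]. /t/ is a voiceless obstruent between vowels /e/ and /o/, so it voices to [d]. /bipaomwezeto/ → bibaomwezedo.

bibaomwezedo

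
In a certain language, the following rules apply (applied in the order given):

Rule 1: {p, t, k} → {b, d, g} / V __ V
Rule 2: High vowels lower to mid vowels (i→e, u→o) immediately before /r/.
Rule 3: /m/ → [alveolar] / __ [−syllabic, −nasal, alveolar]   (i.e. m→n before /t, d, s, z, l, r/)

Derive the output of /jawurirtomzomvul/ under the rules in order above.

Rule 1 (intervocalic voicing): no segment meets the environment; /jawurirtomzomvul/ is unchanged.
Rule 2 (pre-rhotic lowering): /u/ is a high vowel immediately before /r/, so it lowers to [o]. /i/ is a high vowel immediately before /r/, so it lowers to [e]. /jawurirtomzomvul/ → jaworertomzomvul.
Rule 3 (nasal place assimilation): /m/ precedes the alveolar consonant /z/, so it assimilates in place to [n]. /jaworertomzomvul/ → jaworertonzomvul.

jaworertonzomvul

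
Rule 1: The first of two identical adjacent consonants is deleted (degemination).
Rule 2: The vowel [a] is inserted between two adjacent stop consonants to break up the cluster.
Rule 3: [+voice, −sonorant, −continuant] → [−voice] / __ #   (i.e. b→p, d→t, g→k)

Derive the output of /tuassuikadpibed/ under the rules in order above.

Rule 1 (degemination): /ss/ is a geminate; the first /s/ deletes. /tuassuikadpibed/ → tuasuikadpibed.
Rule 2 (stop-cluster a-epenthesis): /d/ and /p/ form a stop–stop cluster, so [a] is inserted between them. /tuasuikadpibed/ → tuasuikadapibed.
Rule 3 (final devoicing): /d/ is a voiced stop in word-final position, so it devoices to [t]. /tuasuikadapibed/ → tuasuikadapibet.

tuasuikadapibet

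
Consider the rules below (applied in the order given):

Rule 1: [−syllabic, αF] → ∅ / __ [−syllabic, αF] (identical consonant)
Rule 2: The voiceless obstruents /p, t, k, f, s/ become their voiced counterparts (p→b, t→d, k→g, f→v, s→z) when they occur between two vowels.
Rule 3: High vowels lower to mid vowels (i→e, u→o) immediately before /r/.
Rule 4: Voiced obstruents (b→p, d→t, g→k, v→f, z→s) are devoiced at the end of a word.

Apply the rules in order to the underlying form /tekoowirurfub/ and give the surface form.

tegoowerorfup

Rule 1 (degemination): no segment meets the environment; /tekoowirurfub/ is unchanged.
Rule 2 (intervocalic voicing): /k/ is a voiceless obstruent between vowels /e/ and /o/, so it voices to [g]. /tekoowirurfub/ → tegoowirurfub.
Rule 3 (pre-rhotic lowering): /i/ is a high vowel immediately before /r/, so it lowers to [e]. /u/ is a high vowel immediately before /r/, so it lowers to [o]. /tegoowirurfub/ → tegoowerorfub.
Rule 4 (final devoicing): /b/ is a voiced obstruent in word-final position, so it devoices to [p]. /tegoowerorfub/ → tegoowerorfup.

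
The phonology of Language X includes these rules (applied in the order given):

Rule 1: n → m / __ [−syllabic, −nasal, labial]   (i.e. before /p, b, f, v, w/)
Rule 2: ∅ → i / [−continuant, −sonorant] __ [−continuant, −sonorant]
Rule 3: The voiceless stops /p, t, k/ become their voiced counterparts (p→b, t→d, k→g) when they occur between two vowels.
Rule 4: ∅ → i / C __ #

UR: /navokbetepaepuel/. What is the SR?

Rule 1 (nasal place assimilation): no segment meets the environment; /navokbetepaepuel/ is unchanged.
Rule 2 (stop-cluster i-epenthesis): /k/ and /b/ form a stop–stop cluster, so [i] is inserted between them. /navokbetepaepuel/ → navokibetepaepuel.
Rule 3 (intervocalic voicing): /k/ is a voiceless stop between vowels /o/ and /i/, so it voices to [g]. /t/ is a voiceless stop between vowels /e/ and /e/, so it voices to [d]. /p/ is a voiceless stop between vowels /e/ and /a/, so it voices to [b]. /p/ is a voiceless stop between vowels /e/ and /u/, so it voices to [b]. /navokibetepaepuel/ → navogibedebaebuel.
Rule 4 (final i-epenthesis): the form ends in the consonant /l/, so [i] is inserted word-finally. /navogibedebaebuel/ → navogibedebaebueli.

navogibedebaebueli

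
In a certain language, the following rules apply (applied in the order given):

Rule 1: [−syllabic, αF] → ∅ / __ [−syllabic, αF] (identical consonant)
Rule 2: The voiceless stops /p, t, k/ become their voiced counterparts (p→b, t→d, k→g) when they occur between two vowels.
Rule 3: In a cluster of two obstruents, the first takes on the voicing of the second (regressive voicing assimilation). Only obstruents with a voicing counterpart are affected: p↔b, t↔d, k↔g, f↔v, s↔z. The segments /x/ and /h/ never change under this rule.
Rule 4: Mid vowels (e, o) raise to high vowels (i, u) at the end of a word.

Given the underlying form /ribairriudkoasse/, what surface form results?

ribairiutkoasi

Rule 1 (degemination): /rr/ is a geminate; the first /r/ deletes. /ss/ is a geminate; the first /s/ deletes. /ribairriudkoasse/ → ribairiudkoase.
Rule 2 (intervocalic voicing): no segment meets the environment; /ribairiudkoase/ is unchanged.
Rule 3 (regressive voicing assimilation): /d/ precedes the voiceless obstruent /k/, so it devoices to [t] by assimilation. /ribairiudkoase/ → ribairiutkoase.
Rule 4 (final vowel raising): /e/ is a mid vowel in word-final position, so it raises to [i]. /ribairiutkoase/ → ribairiutkoasi.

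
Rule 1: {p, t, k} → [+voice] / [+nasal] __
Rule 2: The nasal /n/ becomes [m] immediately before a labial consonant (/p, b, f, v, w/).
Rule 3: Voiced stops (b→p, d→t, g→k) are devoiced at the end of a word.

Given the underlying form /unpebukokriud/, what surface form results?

Rule 1 (post-nasal voicing): /p/ is a voiceless stop immediately after the nasal /n/, so it voices to [b]. /unpebukokriud/ → unbebukokriud.
Rule 2 (nasal place assimilation): /n/ precedes the labial consonant /b/, so it assimilates in place to [m]. /unbebukokriud/ → umbebukokriud.
Rule 3 (final devoicing): /d/ is a voiced stop in word-final position, so it devoices to [t]. /umbebukokriud/ → umbebukokriut.

umbebukokriut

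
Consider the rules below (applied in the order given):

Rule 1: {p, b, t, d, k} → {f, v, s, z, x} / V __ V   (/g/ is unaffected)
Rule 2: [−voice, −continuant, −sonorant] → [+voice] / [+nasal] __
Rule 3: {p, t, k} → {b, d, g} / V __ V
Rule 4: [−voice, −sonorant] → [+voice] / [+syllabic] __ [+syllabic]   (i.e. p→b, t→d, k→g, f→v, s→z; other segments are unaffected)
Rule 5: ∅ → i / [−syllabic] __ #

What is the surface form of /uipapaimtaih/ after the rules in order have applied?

uivavaimdaihi

Rule 1 (intervocalic spirantization): /p/ is a stop between vowels /i/ and /a/, so it spirantizes to the fricative [f]. /p/ is a stop between vowels /a/ and /a/, so it spirantizes to the fricative [f]. /uipapaimtaih/ → uifafaimtaih.
Rule 2 (post-nasal voicing): /t/ is a voiceless stop immediately after the nasal /m/, so it voices to [d]. /uifafaimtaih/ → uifafaimdaih.
Rule 3 (intervocalic voicing): no segment meets the environment; /uifafaimdaih/ is unchanged.
Rule 4 (intervocalic voicing): /f/ is a voiceless obstruent between vowels /i/ and /a/, so it voices to [v]. /f/ is a voiceless obstruent between vowels /a/ and /a/, so it voices to [v]. /uifafaimdaih/ → uivavaimdaih.
Rule 5 (final i-epenthesis): the form ends in the consonant /h/, so [i] is inserted word-finally. /uivavaimdaih/ → uivavaimdaihi.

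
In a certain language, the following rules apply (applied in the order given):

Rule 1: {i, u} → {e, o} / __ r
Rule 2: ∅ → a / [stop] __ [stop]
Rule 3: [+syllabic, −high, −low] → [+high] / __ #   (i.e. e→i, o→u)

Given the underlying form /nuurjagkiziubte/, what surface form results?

Rule 1 (pre-rhotic lowering): /u/ is a high vowel immediately before /r/, so it lowers to [o]. /nuurjagkiziubte/ → nuorjagkiziubte.
Rule 2 (stop-cluster a-epenthesis): /g/ and /k/ form a stop–stop cluster, so [a] is inserted between them. /b/ and /t/ form a stop–stop cluster, so [a] is inserted between them. /nuorjagkiziubte/ → nuorjagakiziubate.
Rule 3 (final vowel raising): /e/ is a mid vowel in word-final position, so it raises to [i]. /nuorjagakiziubate/ → nuorjagakiziubati.

nuorjagakiziubati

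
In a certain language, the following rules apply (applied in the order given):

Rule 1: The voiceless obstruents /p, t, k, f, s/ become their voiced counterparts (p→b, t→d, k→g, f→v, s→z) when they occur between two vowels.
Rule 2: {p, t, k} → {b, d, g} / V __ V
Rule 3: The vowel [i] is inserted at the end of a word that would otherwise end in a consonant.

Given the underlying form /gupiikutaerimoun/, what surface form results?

Rule 1 (intervocalic voicing): /p/ is a voiceless obstruent between vowels /u/ and /i/, so it voices to [b]. /k/ is a voiceless obstruent between vowels /i/ and /u/, so it voices to [g]. /t/ is a voiceless obstruent between vowels /u/ and /a/, so it voices to [d]. /gupiikutaerimoun/ → gubiigudaerimoun.
Rule 2 (intervocalic voicing): no segment meets the environment; /gubiigudaerimoun/ is unchanged.
Rule 3 (final i-epenthesis): the form ends in the consonant /n/, so [i] is inserted word-finally. /gubiigudaerimoun/ → gubiigudaerimouni.

gubiigudaerimouni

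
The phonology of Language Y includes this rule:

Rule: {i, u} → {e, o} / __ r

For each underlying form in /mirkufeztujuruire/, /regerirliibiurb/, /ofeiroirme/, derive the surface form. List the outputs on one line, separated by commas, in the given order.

/mirkufeztujuruire/: /i/ is a high vowel immediately before /r/, so it lowers to [e]. /u/ is a high vowel immediately before /r/, so it lowers to [o]. /i/ is a high vowel immediately before /r/, so it lowers to [e]. → [merkufeztujoruere].
/regerirliibiurb/: /i/ is a high vowel immediately before /r/, so it lowers to [e]. /u/ is a high vowel immediately before /r/, so it lowers to [o]. → [regererliibiorb].
/ofeiroirme/: /i/ is a high vowel immediately before /r/, so it lowers to [e]. /i/ is a high vowel immediately before /r/, so it lowers to [e]. → [ofeeroerme].

merkufeztujoruere, regererliibiorb, ofeeroerme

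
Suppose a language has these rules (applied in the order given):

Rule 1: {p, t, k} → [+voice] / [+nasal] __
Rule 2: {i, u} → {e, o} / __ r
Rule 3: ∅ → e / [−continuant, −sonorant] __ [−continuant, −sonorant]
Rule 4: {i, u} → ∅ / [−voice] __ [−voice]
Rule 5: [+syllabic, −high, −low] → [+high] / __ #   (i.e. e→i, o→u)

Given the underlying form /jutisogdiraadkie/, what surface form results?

jutsogederaadekii

Rule 1 (post-nasal voicing): no segment meets the environment; /jutisogdiraadkie/ is unchanged.
Rule 2 (pre-rhotic lowering): /i/ is a high vowel immediately before /r/, so it lowers to [e]. /jutisogdiraadkie/ → jutisogderaadkie.
Rule 3 (stop-cluster e-epenthesis): /g/ and /d/ form a stop–stop cluster, so [e] is inserted between them. /d/ and /k/ form a stop–stop cluster, so [e] is inserted between them. /jutisogderaadkie/ → jutisogederaadekie.
Rule 4 (high vowel syncope): /i/ is a high vowel flanked by voiceless consonants /t/ and /s/, so it deletes. /jutisogederaadekie/ → jutsogederaadekie.
Rule 5 (final vowel raising): /e/ is a mid vowel in word-final position, so it raises to [i]. /jutsogederaadekie/ → jutsogederaadekii.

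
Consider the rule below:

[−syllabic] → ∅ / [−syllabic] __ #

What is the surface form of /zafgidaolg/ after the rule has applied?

zafgidaol

/g/ is the second consonant of a word-final cluster /lg/, so it deletes.
The other instances of /z/, /f/, /g/, /d/, /l/ do not occur in the required environment and remain unchanged.
Surface form: [zafgidaol].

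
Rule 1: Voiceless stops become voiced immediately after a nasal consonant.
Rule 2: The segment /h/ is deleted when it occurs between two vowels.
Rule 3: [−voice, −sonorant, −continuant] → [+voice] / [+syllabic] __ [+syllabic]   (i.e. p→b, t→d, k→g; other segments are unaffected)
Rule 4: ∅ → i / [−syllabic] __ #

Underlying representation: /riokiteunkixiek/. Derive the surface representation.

riogideungixieki

Rule 1 (post-nasal voicing): /k/ is a voiceless stop immediately after the nasal /n/, so it voices to [g]. /riokiteunkixiek/ → riokiteungixiek.
Rule 2 (intervocalic h-deletion): no segment meets the environment; /riokiteungixiek/ is unchanged.
Rule 3 (intervocalic voicing): /k/ is a voiceless stop between vowels /o/ and /i/, so it voices to [g]. /t/ is a voiceless stop between vowels /i/ and /e/, so it voices to [d]. /riokiteungixiek/ → riogideungixiek.
Rule 4 (final i-epenthesis): the form ends in the consonant /k/, so [i] is inserted word-finally. /riogideungixiek/ → riogideungixieki.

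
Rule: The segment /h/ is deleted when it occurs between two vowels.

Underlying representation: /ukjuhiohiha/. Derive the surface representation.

ukjuioia

/h/ occurs between vowels /u/ and /i/, so it deletes.
/h/ occurs between vowels /o/ and /i/, so it deletes.
/h/ occurs between vowels /i/ and /a/, so it deletes.
Surface form: [ukjuioia].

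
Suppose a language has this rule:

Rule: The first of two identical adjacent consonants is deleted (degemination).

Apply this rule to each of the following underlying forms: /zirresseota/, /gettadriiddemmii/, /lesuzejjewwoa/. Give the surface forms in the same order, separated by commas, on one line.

/zirresseota/: /rr/ is a geminate; the first /r/ deletes. /ss/ is a geminate; the first /s/ deletes. → [zireseota].
/gettadriiddemmii/: /tt/ is a geminate; the first /t/ deletes. /dd/ is a geminate; the first /d/ deletes. /mm/ is a geminate; the first /m/ deletes. → [getadriidemii].
/lesuzejjewwoa/: /jj/ is a geminate; the first /j/ deletes. /ww/ is a geminate; the first /w/ deletes. → [lesuzejewoa].

zireseota, getadriidemii, lesuzejewoa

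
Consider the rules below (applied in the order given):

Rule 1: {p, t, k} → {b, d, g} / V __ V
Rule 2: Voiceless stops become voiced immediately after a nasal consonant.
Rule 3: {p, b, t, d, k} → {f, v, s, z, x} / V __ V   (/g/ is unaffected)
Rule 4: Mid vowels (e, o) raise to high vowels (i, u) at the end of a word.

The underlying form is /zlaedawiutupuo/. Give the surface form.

Rule 1 (intervocalic voicing): /t/ is a voiceless stop between vowels /u/ and /u/, so it voices to [d]. /p/ is a voiceless stop between vowels /u/ and /u/, so it voices to [b]. /zlaedawiutupuo/ → zlaedawiudubuo.
Rule 2 (post-nasal voicing): no segment meets the environment; /zlaedawiudubuo/ is unchanged.
Rule 3 (intervocalic spirantization): /d/ is a stop between vowels /e/ and /a/, so it spirantizes to the fricative [z]. /d/ is a stop between vowels /u/ and /u/, so it spirantizes to the fricative [z]. /b/ is a stop between vowels /u/ and /u/, so it spirantizes to the fricative [v]. /zlaedawiudubuo/ → zlaezawiuzuvuo.
Rule 4 (final vowel raising): /o/ is a mid vowel in word-final position, so it raises to [u]. /zlaezawiuzuvuo/ → zlaezawiuzuvuu.

zlaezawiuzuvuu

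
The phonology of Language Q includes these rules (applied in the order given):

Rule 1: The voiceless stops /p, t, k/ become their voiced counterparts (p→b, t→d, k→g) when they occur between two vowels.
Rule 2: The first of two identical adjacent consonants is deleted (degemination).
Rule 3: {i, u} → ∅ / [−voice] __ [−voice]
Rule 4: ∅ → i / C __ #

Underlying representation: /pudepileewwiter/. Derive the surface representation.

Rule 1 (intervocalic voicing): /p/ is a voiceless stop between vowels /e/ and /i/, so it voices to [b]. /t/ is a voiceless stop between vowels /i/ and /e/, so it voices to [d]. /pudepileewwiter/ → pudebileewwider.
Rule 2 (degemination): /ww/ is a geminate; the first /w/ deletes. /pudebileewwider/ → pudebileewider.
Rule 3 (high vowel syncope): no segment meets the environment; /pudebileewider/ is unchanged.
Rule 4 (final i-epenthesis): the form ends in the consonant /r/, so [i] is inserted word-finally. /pudebileewider/ → pudebileewideri.

pudebileewideri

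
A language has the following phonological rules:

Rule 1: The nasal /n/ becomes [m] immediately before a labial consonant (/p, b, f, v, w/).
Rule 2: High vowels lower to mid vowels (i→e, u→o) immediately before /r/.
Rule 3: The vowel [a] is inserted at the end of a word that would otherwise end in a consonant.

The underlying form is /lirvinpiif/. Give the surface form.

Rule 1 (nasal place assimilation): /n/ precedes the labial consonant /p/, so it assimilates in place to [m]. /lirvinpiif/ → lirvimpiif.
Rule 2 (pre-rhotic lowering): /i/ is a high vowel immediately before /r/, so it lowers to [e]. /lirvimpiif/ → lervimpiif.
Rule 3 (final a-epenthesis): the form ends in the consonant /f/, so [a] is inserted word-finally. /lervimpiif/ → lervimpiifa.

lervimpiifa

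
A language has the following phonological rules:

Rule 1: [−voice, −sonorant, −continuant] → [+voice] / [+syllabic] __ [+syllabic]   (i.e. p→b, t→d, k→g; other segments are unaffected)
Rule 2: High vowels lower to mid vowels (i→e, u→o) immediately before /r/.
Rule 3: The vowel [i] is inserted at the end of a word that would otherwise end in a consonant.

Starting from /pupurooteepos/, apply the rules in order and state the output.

Rule 1 (intervocalic voicing): /p/ is a voiceless stop between vowels /u/ and /u/, so it voices to [b]. /t/ is a voiceless stop between vowels /o/ and /e/, so it voices to [d]. /p/ is a voiceless stop between vowels /e/ and /o/, so it voices to [b]. /pupurooteepos/ → puburoodeebos.
Rule 2 (pre-rhotic lowering): /u/ is a high vowel immediately before /r/, so it lowers to [o]. /puburoodeebos/ → puboroodeebos.
Rule 3 (final i-epenthesis): the form ends in the consonant /s/, so [i] is inserted word-finally. /puboroodeebos/ → puboroodeebosi.

puboroodeebosi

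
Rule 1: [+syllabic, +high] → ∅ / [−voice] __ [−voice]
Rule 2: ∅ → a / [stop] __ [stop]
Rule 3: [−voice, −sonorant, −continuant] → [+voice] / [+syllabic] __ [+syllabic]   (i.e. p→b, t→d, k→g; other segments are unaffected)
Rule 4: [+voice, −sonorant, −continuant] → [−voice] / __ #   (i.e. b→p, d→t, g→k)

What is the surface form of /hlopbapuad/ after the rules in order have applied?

Rule 1 (high vowel syncope): no segment meets the environment; /hlopbapuad/ is unchanged.
Rule 2 (stop-cluster a-epenthesis): /p/ and /b/ form a stop–stop cluster, so [a] is inserted between them. /hlopbapuad/ → hlopabapuad.
Rule 3 (intervocalic voicing): /p/ is a voiceless stop between vowels /o/ and /a/, so it voices to [b]. /p/ is a voiceless stop between vowels /a/ and /u/, so it voices to [b]. /hlopabapuad/ → hlobababuad.
Rule 4 (final devoicing): /d/ is a voiced stop in word-final position, so it devoices to [t]. /hlobababuad/ → hlobababuat.

hlobababuat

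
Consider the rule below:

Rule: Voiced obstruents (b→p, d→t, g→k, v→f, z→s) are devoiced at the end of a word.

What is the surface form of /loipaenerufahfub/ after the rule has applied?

/b/ is a voiced obstruent in word-final position, so it devoices to [p].
Surface form: [loipaenerufahfup].

loipaenerufahfup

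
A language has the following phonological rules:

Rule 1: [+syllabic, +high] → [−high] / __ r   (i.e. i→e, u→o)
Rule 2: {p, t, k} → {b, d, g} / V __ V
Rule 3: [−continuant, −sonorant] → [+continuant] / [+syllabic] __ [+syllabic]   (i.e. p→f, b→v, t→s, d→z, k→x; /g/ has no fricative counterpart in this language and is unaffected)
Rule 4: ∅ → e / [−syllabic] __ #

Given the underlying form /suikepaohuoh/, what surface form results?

suigevaohuohe

Rule 1 (pre-rhotic lowering): no segment meets the environment; /suikepaohuoh/ is unchanged.
Rule 2 (intervocalic voicing): /k/ is a voiceless stop between vowels /i/ and /e/, so it voices to [g]. /p/ is a voiceless stop between vowels /e/ and /a/, so it voices to [b]. /suikepaohuoh/ → suigebaohuoh.
Rule 3 (intervocalic spirantization): /b/ is a stop between vowels /e/ and /a/, so it spirantizes to the fricative [v]. /suigebaohuoh/ → suigevaohuoh.
Rule 4 (final e-epenthesis): the form ends in the consonant /h/, so [e] is inserted word-finally. /suigevaohuoh/ → suigevaohuohe.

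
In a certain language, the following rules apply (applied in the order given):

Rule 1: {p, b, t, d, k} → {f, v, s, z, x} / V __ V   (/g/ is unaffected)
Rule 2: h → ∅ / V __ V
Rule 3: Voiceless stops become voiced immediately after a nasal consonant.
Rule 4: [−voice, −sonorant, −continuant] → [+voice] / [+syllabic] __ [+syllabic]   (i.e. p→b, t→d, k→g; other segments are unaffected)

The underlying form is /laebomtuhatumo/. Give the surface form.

Rule 1 (intervocalic spirantization): /b/ is a stop between vowels /e/ and /o/, so it spirantizes to the fricative [v]. /t/ is a stop between vowels /a/ and /u/, so it spirantizes to the fricative [s]. /laebomtuhatumo/ → laevomtuhasumo.
Rule 2 (intervocalic h-deletion): /h/ occurs between vowels /u/ and /a/, so it deletes. /laevomtuhasumo/ → laevomtuasumo.
Rule 3 (post-nasal voicing): /t/ is a voiceless stop immediately after the nasal /m/, so it voices to [d]. /laevomtuasumo/ → laevomduasumo.
Rule 4 (intervocalic voicing): no segment meets the environment; /laevomduasumo/ is unchanged.

laevomduasumo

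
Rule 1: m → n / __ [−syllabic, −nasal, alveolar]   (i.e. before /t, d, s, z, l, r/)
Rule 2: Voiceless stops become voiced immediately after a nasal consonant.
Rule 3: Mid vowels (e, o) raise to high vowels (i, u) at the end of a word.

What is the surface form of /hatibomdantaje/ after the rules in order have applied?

hatibondandaji

Rule 1 (nasal place assimilation): /m/ precedes the alveolar consonant /d/, so it assimilates in place to [n]. /hatibomdantaje/ → hatibondantaje.
Rule 2 (post-nasal voicing): /t/ is a voiceless stop immediately after the nasal /n/, so it voices to [d]. /hatibondantaje/ → hatibondandaje.
Rule 3 (final vowel raising): /e/ is a mid vowel in word-final position, so it raises to [i]. /hatibondandaje/ → hatibondandaji.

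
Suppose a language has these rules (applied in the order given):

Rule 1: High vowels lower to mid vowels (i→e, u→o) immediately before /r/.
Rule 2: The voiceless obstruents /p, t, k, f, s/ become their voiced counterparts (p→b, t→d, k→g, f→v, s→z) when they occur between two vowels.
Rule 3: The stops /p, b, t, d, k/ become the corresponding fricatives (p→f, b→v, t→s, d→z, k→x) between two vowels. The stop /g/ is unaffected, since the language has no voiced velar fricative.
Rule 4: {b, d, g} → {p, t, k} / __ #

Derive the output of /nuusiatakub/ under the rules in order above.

Rule 1 (pre-rhotic lowering): no segment meets the environment; /nuusiatakub/ is unchanged.
Rule 2 (intervocalic voicing): /s/ is a voiceless obstruent between vowels /u/ and /i/, so it voices to [z]. /t/ is a voiceless obstruent between vowels /a/ and /a/, so it voices to [d]. /k/ is a voiceless obstruent between vowels /a/ and /u/, so it voices to [g]. /nuusiatakub/ → nuuziadagub.
Rule 3 (intervocalic spirantization): /d/ is a stop between vowels /a/ and /a/, so it spirantizes to the fricative [z]. /nuuziadagub/ → nuuziazagub.
Rule 4 (final devoicing): /b/ is a voiced stop in word-final position, so it devoices to [p]. /nuuziazagub/ → nuuziazagup.

nuuziazagup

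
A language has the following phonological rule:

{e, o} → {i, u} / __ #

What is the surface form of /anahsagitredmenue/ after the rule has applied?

Scanning /anahsagitredmenue/: /e/ at position 11 is not in the conditioning environment; /e/ at position 14 is not in the conditioning environment; /e/ is a mid vowel in word-final position, so it raises to [i].
Result: [anahsagitredmenui].

anahsagitredmenui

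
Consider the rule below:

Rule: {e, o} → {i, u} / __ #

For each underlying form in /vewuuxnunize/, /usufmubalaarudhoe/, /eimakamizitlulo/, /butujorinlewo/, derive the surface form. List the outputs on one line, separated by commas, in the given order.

/vewuuxnunize/: /e/ is a mid vowel in word-final position, so it raises to [i]. → [vewuuxnunizi].
/usufmubalaarudhoe/: /e/ is a mid vowel in word-final position, so it raises to [i]. → [usufmubalaarudhoi].
/eimakamizitlulo/: /o/ is a mid vowel in word-final position, so it raises to [u]. → [eimakamizitlulu].
/butujorinlewo/: /o/ is a mid vowel in word-final position, so it raises to [u]. → [butujorinlewu].

vewuuxnunizi, usufmubalaarudhoi, eimakamizitlulu, butujorinlewu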